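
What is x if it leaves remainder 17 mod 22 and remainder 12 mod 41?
545

Using Chinese Remainder Theorem:
M = 22 × 41 = 902
M1 = 41, M2 = 22
y1 = 41^(-1) mod 22 = 7
y2 = 22^(-1) mod 41 = 28
x = (17×41×7 + 12×22×28) mod 902 = 545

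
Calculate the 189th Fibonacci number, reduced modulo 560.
114

Matrix identity: Q^n = [[F_(n+1), F_n], [F_n, F_(n-1)]] with Q = [[1,1],[1,0]].
n = 189 = 10111101₂. Square-and-multiply, entries mod 560:
Q^1 = [[1,1],[1,0]]
Q^2 = (Q^1)² = [[2,1],[1,1]]
Q^5 = (Q^2)²·Q = [[8,5],[5,3]]
Q^11 = (Q^5)²·Q = [[144,89],[89,55]]
Q^23 = (Q^11)²·Q = [[448,97],[97,351]]
Q^47 = (Q^23)²·Q = [[336,113],[113,223]]
Q^94 = (Q^47)² = [[225,447],[447,338]]
Q^189 = (Q^94)²·Q = [[335,114],[114,221]]
F_189 mod 560 = Q^189[0][1] = 114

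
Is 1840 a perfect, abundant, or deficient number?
abundant

Proper divisors of 1840: sum = 1 + 2 + 4 + 5 + 8 + 10 + 16 + 20 + ... + 230 + 368 + 460 + 920 (19 divisors) = 2624
Since 2624 > 1840, 1840 is abundant.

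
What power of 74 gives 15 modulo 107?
3

Baby-step giant-step with step n = ⌈√107⌉ = 11.
Baby steps 74^j mod 107 (j:value) for j=0..10: 0:1, 1:74, 2:19, 3:15, 4:40, 5:71, 6:11, 7:65, 8:102, 9:58, 10:12.
h = 15 is already in the table at j=3, so x = 3.
Check: 74^3 ≡ 15 (mod 107).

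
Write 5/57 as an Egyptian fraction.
1/12 + 1/228

Greedy algorithm:
5/57: ceiling(57/5) = 12, use 1/12
1/228: ceiling(228/1) = 228, use 1/228
Result: 5/57 = 1/12 + 1/228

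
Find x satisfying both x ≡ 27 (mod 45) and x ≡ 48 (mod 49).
342

Using Chinese Remainder Theorem:
M = 45 × 49 = 2205
M1 = 49, M2 = 45
y1 = 49^(-1) mod 45 = 34
y2 = 45^(-1) mod 49 = 12
x = (27×49×34 + 48×45×12) mod 2205 = 342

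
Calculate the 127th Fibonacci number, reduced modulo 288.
157

Matrix identity: Q^n = [[F_(n+1), F_n], [F_n, F_(n-1)]] with Q = [[1,1],[1,0]].
n = 127 = 1111111₂. Square-and-multiply, entries mod 288:
Q^1 = [[1,1],[1,0]]
Q^3 = (Q^1)²·Q = [[3,2],[2,1]]
Q^7 = (Q^3)²·Q = [[21,13],[13,8]]
Q^15 = (Q^7)²·Q = [[123,34],[34,89]]
Q^31 = (Q^15)²·Q = [[165,157],[157,8]]
Q^63 = (Q^31)²·Q = [[123,34],[34,89]]
Q^127 = (Q^63)²·Q = [[165,157],[157,8]]
F_127 mod 288 = Q^127[0][1] = 157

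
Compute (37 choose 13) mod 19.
18

Using Lucas' theorem:
Write n=37 and k=13 in base 19:
n in base 19: [1, 18]
k in base 19: [0, 13]
C(37,13) mod 19 = ∏ C(n_i, k_i) mod 19
Digit binomials (mod 19): C(1,0) = 1; C(18,13) = 8568 ≡ 18
Product: 1 × 18 = 18 ≡ 18 (mod 19)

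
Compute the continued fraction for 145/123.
[1; 5, 1, 1, 2, 4]

Euclidean algorithm steps:
145 = 1 × 123 + 22
123 = 5 × 22 + 13
22 = 1 × 13 + 9
13 = 1 × 9 + 4
9 = 2 × 4 + 1
4 = 4 × 1 + 0
Continued fraction: [1; 5, 1, 1, 2, 4]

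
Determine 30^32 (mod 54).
0

Repeated squaring. Binary of 32 = 100000.
30^1 ≡ 30 (mod 54); 30^2 ≡ 36 (mod 54); 30^4 ≡ 0 (mod 54); 30^8 ≡ 0 (mod 54); 30^16 ≡ 0 (mod 54); 30^32 ≡ 0 (mod 54)
30^32 = 30^32 ≡ 0 (mod 54)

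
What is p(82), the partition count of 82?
20506255

p(n) counts ways to write n as a sum of positive integers (order ignored).
Euler's pentagonal recurrence: p(k) = p(k-1) + p(k-2) - p(k-5) - p(k-7) + p(k-12) + p(k-15) - ... (offsets j(3j∓1)/2, signs ++--, p(0)=1, p(<0)=0).
DP table for k = 0..81: p(0)=1, p(1)=1, p(2)=2, p(3)=3, p(4)=5, p(5)=7, p(6)=11, p(7)=15, p(8)=22, p(9)=30, p(10)=42, p(11)=56, p(12)=77, p(13)=101, p(14)=135, p(15)=176, p(16)=231, p(17)=297, p(18)=385, p(19)=490, p(20)=627, p(21)=792, p(22)=1002, p(23)=1255, p(24)=1575, p(25)=1958, p(26)=2436, p(27)=3010, p(28)=3718, p(29)=4565, p(30)=5604, p(31)=6842, p(32)=8349, p(33)=10143, p(34)=12310, p(35)=14883, p(36)=17977, p(37)=21637, p(38)=26015, p(39)=31185, p(40)=37338, p(41)=44583, p(42)=53174, p(43)=63261, p(44)=75175, p(45)=89134, p(46)=105558, p(47)=124754, p(48)=147273, p(49)=173525, p(50)=204226, p(51)=239943, p(52)=281589, p(53)=329931, p(54)=386155, p(55)=451276, p(56)=526823, p(57)=614154, p(58)=715220, p(59)=831820, p(60)=966467, p(61)=1121505, p(62)=1300156, p(63)=1505499, p(64)=1741630, p(65)=2012558, p(66)=2323520, p(67)=2679689, p(68)=3087735, p(69)=3554345, p(70)=4087968, p(71)=4697205, p(72)=5392783, p(73)=6185689, p(74)=7089500, p(75)=8118264, p(76)=9289091, p(77)=10619863, p(78)=12132164, p(79)=13848650, p(80)=15796476, p(81)=18004327.
Final step: p(82) = p(81) + p(80) - p(77) - p(75) + p(70) + p(67) - p(60) - p(56) + p(47) + p(42) - p(31) - p(25) + p(12) + p(5)
= 18004327 + 15796476 - 10619863 - 8118264 + 4087968 + 2679689 - 966467 - 526823 + 124754 + 53174 - 6842 - 1958 + 77 + 7
= 20506255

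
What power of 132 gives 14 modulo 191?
125

Baby-step giant-step with step n = ⌈√191⌉ = 14.
Baby steps 132^j mod 191 (j:value) for j=0..13: 0:1, 1:132, 2:43, 3:137, 4:130, 5:161, 6:51, 7:47, 8:92, 9:111, 10:136, 11:189, 12:118, 13:105.
Giant-step multiplier: 132^(-14) ≡ 132^(190-14) = 132^176 ≡ 23 (mod 191).
Giant steps γ_i = 14·23^i mod 191: γ_0=14, γ_1=131, γ_2=148, γ_3=157, γ_4=173, γ_5=159, γ_6=28, γ_7=71, γ_8=105 (in table at j=13).
x = i·n + j = 8·14 + 13 = 125.
Check: 132^125 ≡ 14 (mod 191).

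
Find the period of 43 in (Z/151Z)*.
75

151 is prime, so ord(43) divides φ(151) = 150.
Divisors of 150: 1, 2, 3, 5, 6, 10, 15, 25, 30, 50, 75, 150.
Repeated squaring: 43^1 ≡ 43, 43^2 ≡ 37, 43^4 ≡ 10, 43^8 ≡ 100, 43^16 ≡ 34, 43^32 ≡ 99, 43^64 ≡ 137, 43^128 ≡ 45 (mod 151).
Test 43^d mod 151 for each divisor d in increasing order:
43^1 ≡ 43
43^2 ≡ 37
43^3 = 43^2·43^1 ≡ 81
43^5 = 43^4·43^1 ≡ 128
43^6 = 43^4·43^2 ≡ 68
43^10 = 43^8·43^2 ≡ 76
43^15 = 43^8·43^4·43^2·43^1 ≡ 64
43^25 = 43^16·43^8·43^1 ≡ 32
43^30 = 43^16·43^8·43^4·43^2 ≡ 19
43^50 = 43^32·43^16·43^2 ≡ 118
43^75 = 43^64·43^8·43^2·43^1 ≡ 1  ← first divisor giving 1
The order is 75.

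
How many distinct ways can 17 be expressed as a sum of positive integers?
297

p(n) counts ways to write n as a sum of positive integers (order ignored).
Euler's pentagonal recurrence: p(k) = p(k-1) + p(k-2) - p(k-5) - p(k-7) + p(k-12) + p(k-15) - ... (offsets j(3j∓1)/2, signs ++--, p(0)=1, p(<0)=0).
DP table for k = 0..16: p(0)=1, p(1)=1, p(2)=2, p(3)=3, p(4)=5, p(5)=7, p(6)=11, p(7)=15, p(8)=22, p(9)=30, p(10)=42, p(11)=56, p(12)=77, p(13)=101, p(14)=135, p(15)=176, p(16)=231.
Final step: p(17) = p(16) + p(15) - p(12) - p(10) + p(5) + p(2)
= 231 + 176 - 77 - 42 + 7 + 2
= 297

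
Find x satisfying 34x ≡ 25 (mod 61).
x ≡ 42 (mod 61)

gcd(34, 61) = 1, which divides 25, so solutions exist.
Find 34^(-1) mod 61 by the extended Euclidean algorithm:
61 = 1 × 34 + 27  ⟹  27 = (1)·61 + (-1)·34
34 = 1 × 27 + 7  ⟹  7 = (-1)·61 + (2)·34
27 = 3 × 7 + 6  ⟹  6 = (4)·61 + (-7)·34
7 = 1 × 6 + 1  ⟹  1 = (-5)·61 + (9)·34
So (9)·34 ≡ 1 (mod 61), i.e. 34^(-1) ≡ 9 (mod 61).
x ≡ 9 × 25 = 225 ≡ 42 (mod 61).
Check: 34 × 42 = 1428 ≡ 25 (mod 61).
Unique solution: x ≡ 42 (mod 61)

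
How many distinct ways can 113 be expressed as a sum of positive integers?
851376628

p(n) counts ways to write n as a sum of positive integers (order ignored).
Euler's pentagonal recurrence: p(k) = p(k-1) + p(k-2) - p(k-5) - p(k-7) + p(k-12) + p(k-15) - ... (offsets j(3j∓1)/2, signs ++--, p(0)=1, p(<0)=0).
DP table for k = 0..112: p(0)=1, p(1)=1, p(2)=2, p(3)=3, p(4)=5, p(5)=7, p(6)=11, p(7)=15, p(8)=22, p(9)=30, p(10)=42, p(11)=56, p(12)=77, p(13)=101, p(14)=135, p(15)=176, p(16)=231, p(17)=297, p(18)=385, p(19)=490, p(20)=627, p(21)=792, p(22)=1002, p(23)=1255, p(24)=1575, p(25)=1958, p(26)=2436, p(27)=3010, p(28)=3718, p(29)=4565, p(30)=5604, p(31)=6842, p(32)=8349, p(33)=10143, p(34)=12310, p(35)=14883, p(36)=17977, p(37)=21637, p(38)=26015, p(39)=31185, p(40)=37338, p(41)=44583, p(42)=53174, p(43)=63261, p(44)=75175, p(45)=89134, p(46)=105558, p(47)=124754, p(48)=147273, p(49)=173525, p(50)=204226, p(51)=239943, p(52)=281589, p(53)=329931, p(54)=386155, p(55)=451276, p(56)=526823, p(57)=614154, p(58)=715220, p(59)=831820, p(60)=966467, p(61)=1121505, p(62)=1300156, p(63)=1505499, p(64)=1741630, p(65)=2012558, p(66)=2323520, p(67)=2679689, p(68)=3087735, p(69)=3554345, p(70)=4087968, p(71)=4697205, p(72)=5392783, p(73)=6185689, p(74)=7089500, p(75)=8118264, p(76)=9289091, p(77)=10619863, p(78)=12132164, p(79)=13848650, p(80)=15796476, p(81)=18004327, p(82)=20506255, p(83)=23338469, p(84)=26543660, p(85)=30167357, p(86)=34262962, p(87)=38887673, p(88)=44108109, p(89)=49995925, p(90)=56634173, p(91)=64112359, p(92)=72533807, p(93)=82010177, p(94)=92669720, p(95)=104651419, p(96)=118114304, p(97)=133230930, p(98)=150198136, p(99)=169229875, p(100)=190569292, p(101)=214481126, p(102)=241265379, p(103)=271248950, p(104)=304801365, p(105)=342325709, p(106)=384276336, p(107)=431149389, p(108)=483502844, p(109)=541946240, p(110)=607163746, p(111)=679903203, p(112)=761002156.
Final step: p(113) = p(112) + p(111) - p(108) - p(106) + p(101) + p(98) - p(91) - p(87) + p(78) + p(73) - p(62) - p(56) + p(43) + p(36) - p(21) - p(13)
= 761002156 + 679903203 - 483502844 - 384276336 + 214481126 + 150198136 - 64112359 - 38887673 + 12132164 + 6185689 - 1300156 - 526823 + 63261 + 17977 - 792 - 101
= 851376628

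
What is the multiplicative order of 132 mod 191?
190

191 is prime, so ord(132) divides φ(191) = 190.
Divisors of 190: 1, 2, 5, 10, 19, 38, 95, 190.
Repeated squaring: 132^1 ≡ 132, 132^2 ≡ 43, 132^4 ≡ 130, 132^8 ≡ 92, 132^16 ≡ 60, 132^32 ≡ 162, 132^64 ≡ 77, 132^128 ≡ 8 (mod 191).
Test 132^d mod 191 for each divisor d in increasing order:
132^1 ≡ 132
132^2 ≡ 43
132^5 = 132^4·132^1 ≡ 161
132^10 = 132^8·132^2 ≡ 136
132^19 = 132^16·132^2·132^1 ≡ 7
132^38 = 132^32·132^4·132^2 ≡ 49
132^95 = 132^64·132^16·132^8·132^4·132^2·132^1 ≡ 190
132^190 = 132^128·132^32·132^16·132^8·132^4·132^2 ≡ 1  ← first divisor giving 1
The order is 190.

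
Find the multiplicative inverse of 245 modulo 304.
237

gcd(245, 304) = 1, so the inverse exists.
Extended Euclidean algorithm on (304, 245):
304 = 1 × 245 + 59  ⟹  59 = (1)·304 + (-1)·245
245 = 4 × 59 + 9  ⟹  9 = (-4)·304 + (5)·245
59 = 6 × 9 + 5  ⟹  5 = (25)·304 + (-31)·245
9 = 1 × 5 + 4  ⟹  4 = (-29)·304 + (36)·245
5 = 1 × 4 + 1  ⟹  1 = (54)·304 + (-67)·245
So (-67)·245 ≡ 1 (mod 304), i.e. 245^(-1) ≡ -67 ≡ 237 (mod 304).
Check: 245 × 237 = 58065 ≡ 1 (mod 304)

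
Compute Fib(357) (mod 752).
146

Matrix identity: Q^n = [[F_(n+1), F_n], [F_n, F_(n-1)]] with Q = [[1,1],[1,0]].
n = 357 = 101100101₂. Square-and-multiply, entries mod 752:
Q^1 = [[1,1],[1,0]]
Q^2 = (Q^1)² = [[2,1],[1,1]]
Q^5 = (Q^2)²·Q = [[8,5],[5,3]]
Q^11 = (Q^5)²·Q = [[144,89],[89,55]]
Q^22 = (Q^11)² = [[81,415],[415,418]]
Q^44 = (Q^22)² = [[562,285],[285,277]]
Q^89 = (Q^44)²·Q = [[744,13],[13,731]]
Q^178 = (Q^89)² = [[233,375],[375,610]]
Q^357 = (Q^178)²·Q = [[431,146],[146,285]]
F_357 mod 752 = Q^357[0][1] = 146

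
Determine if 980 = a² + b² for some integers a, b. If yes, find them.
14² + 28² (a=14, b=28)

Factorization: 980 = 2^2 × 5 × 7^2
By Fermat: n is sum of two squares iff every prime p ≡ 3 (mod 4) appears to even power.
All primes ≡ 3 (mod 4) appear to even power.
Search a = 0, 1, 2, … for 980 - a² a perfect square: first hit at a = 14: 980 - 196 = 784 = 28².
980 = 14² + 28² = 196 + 784 ✓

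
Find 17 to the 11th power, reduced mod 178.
55

Repeated squaring. Binary of 11 = 1011.
17^1 ≡ 17 (mod 178); 17^2 ≡ 111 (mod 178); 17^4 ≡ 39 (mod 178); 17^8 ≡ 97 (mod 178)
17^11 = 17^1 × 17^2 × 17^8 ≡ 55 (mod 178)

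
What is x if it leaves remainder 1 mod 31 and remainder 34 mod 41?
280

Using Chinese Remainder Theorem:
M = 31 × 41 = 1271
M1 = 41, M2 = 31
y1 = 41^(-1) mod 31 = 28
y2 = 31^(-1) mod 41 = 4
x = (1×41×28 + 34×31×4) mod 1271 = 280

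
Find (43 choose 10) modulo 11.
1

Using Lucas' theorem:
Write n=43 and k=10 in base 11:
n in base 11: [3, 10]
k in base 11: [0, 10]
C(43,10) mod 11 = ∏ C(n_i, k_i) mod 11
Digit binomials (mod 11): C(3,0) = 1; C(10,10) = 1
Product: 1 × 1 = 1 ≡ 1 (mod 11)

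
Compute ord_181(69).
180

181 is prime, so ord(69) divides φ(181) = 180.
Divisors of 180: 1, 2, 3, 4, 5, 6, 9, 10, 12, 15, 18, 20, 30, 36, 45, 60, 90, 180.
Repeated squaring: 69^1 ≡ 69, 69^2 ≡ 55, 69^4 ≡ 129, 69^8 ≡ 170, 69^16 ≡ 121, 69^32 ≡ 161, 69^64 ≡ 38, 69^128 ≡ 177 (mod 181).
Test 69^d mod 181 for each divisor d in increasing order:
69^1 ≡ 69
69^2 ≡ 55
69^3 = 69^2·69^1 ≡ 175
69^4 ≡ 129
69^5 = 69^4·69^1 ≡ 32
69^6 = 69^4·69^2 ≡ 36
69^9 = 69^8·69^1 ≡ 146
69^10 = 69^8·69^2 ≡ 119
69^12 = 69^8·69^4 ≡ 29
69^15 = 69^8·69^4·69^2·69^1 ≡ 7
69^18 = 69^16·69^2 ≡ 139
69^20 = 69^16·69^4 ≡ 43
69^30 = 69^16·69^8·69^4·69^2 ≡ 49
69^36 = 69^32·69^4 ≡ 135
69^45 = 69^32·69^8·69^4·69^1 ≡ 162
69^60 = 69^32·69^16·69^8·69^4 ≡ 48
69^90 = 69^64·69^16·69^8·69^2 ≡ 180
69^180 = 69^128·69^32·69^16·69^4 ≡ 1  ← first divisor giving 1
The order is 180.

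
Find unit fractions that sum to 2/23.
1/12 + 1/276

Greedy algorithm:
2/23: ceiling(23/2) = 12, use 1/12
1/276: ceiling(276/1) = 276, use 1/276
Result: 2/23 = 1/12 + 1/276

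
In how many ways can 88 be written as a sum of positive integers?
44108109

p(n) counts ways to write n as a sum of positive integers (order ignored).
Euler's pentagonal recurrence: p(k) = p(k-1) + p(k-2) - p(k-5) - p(k-7) + p(k-12) + p(k-15) - ... (offsets j(3j∓1)/2, signs ++--, p(0)=1, p(<0)=0).
DP table for k = 0..87: p(0)=1, p(1)=1, p(2)=2, p(3)=3, p(4)=5, p(5)=7, p(6)=11, p(7)=15, p(8)=22, p(9)=30, p(10)=42, p(11)=56, p(12)=77, p(13)=101, p(14)=135, p(15)=176, p(16)=231, p(17)=297, p(18)=385, p(19)=490, p(20)=627, p(21)=792, p(22)=1002, p(23)=1255, p(24)=1575, p(25)=1958, p(26)=2436, p(27)=3010, p(28)=3718, p(29)=4565, p(30)=5604, p(31)=6842, p(32)=8349, p(33)=10143, p(34)=12310, p(35)=14883, p(36)=17977, p(37)=21637, p(38)=26015, p(39)=31185, p(40)=37338, p(41)=44583, p(42)=53174, p(43)=63261, p(44)=75175, p(45)=89134, p(46)=105558, p(47)=124754, p(48)=147273, p(49)=173525, p(50)=204226, p(51)=239943, p(52)=281589, p(53)=329931, p(54)=386155, p(55)=451276, p(56)=526823, p(57)=614154, p(58)=715220, p(59)=831820, p(60)=966467, p(61)=1121505, p(62)=1300156, p(63)=1505499, p(64)=1741630, p(65)=2012558, p(66)=2323520, p(67)=2679689, p(68)=3087735, p(69)=3554345, p(70)=4087968, p(71)=4697205, p(72)=5392783, p(73)=6185689, p(74)=7089500, p(75)=8118264, p(76)=9289091, p(77)=10619863, p(78)=12132164, p(79)=13848650, p(80)=15796476, p(81)=18004327, p(82)=20506255, p(83)=23338469, p(84)=26543660, p(85)=30167357, p(86)=34262962, p(87)=38887673.
Final step: p(88) = p(87) + p(86) - p(83) - p(81) + p(76) + p(73) - p(66) - p(62) + p(53) + p(48) - p(37) - p(31) + p(18) + p(11)
= 38887673 + 34262962 - 23338469 - 18004327 + 9289091 + 6185689 - 2323520 - 1300156 + 329931 + 147273 - 21637 - 6842 + 385 + 56
= 44108109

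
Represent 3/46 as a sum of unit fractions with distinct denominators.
1/16 + 1/368

Greedy algorithm:
3/46: ceiling(46/3) = 16, use 1/16
1/368: ceiling(368/1) = 368, use 1/368
Result: 3/46 = 1/16 + 1/368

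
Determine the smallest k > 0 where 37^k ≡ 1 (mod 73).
9

73 is prime, so ord(37) divides φ(73) = 72.
Divisors of 72: 1, 2, 3, 4, 6, 8, 9, 12, 18, 24, 36, 72.
Repeated squaring: 37^1 ≡ 37, 37^2 ≡ 55, 37^4 ≡ 32, 37^8 ≡ 2, 37^16 ≡ 4, 37^32 ≡ 16, 37^64 ≡ 37 (mod 73).
Test 37^d mod 73 for each divisor d in increasing order:
37^1 ≡ 37
37^2 ≡ 55
37^3 = 37^2·37^1 ≡ 64
37^4 ≡ 32
37^6 = 37^4·37^2 ≡ 8
37^8 ≡ 2
37^9 = 37^8·37^1 ≡ 1  ← first divisor giving 1
The order is 9.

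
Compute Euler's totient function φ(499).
498

499 = 499
φ(n) = n × ∏(1 - 1/p) for each prime p dividing n
φ(499) = 499 × (1 - 1/499) = 498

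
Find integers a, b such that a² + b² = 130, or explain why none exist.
3² + 11² (a=3, b=11)

Factorization: 130 = 2 × 5 × 13
By Fermat: n is sum of two squares iff every prime p ≡ 3 (mod 4) appears to even power.
All primes ≡ 3 (mod 4) appear to even power.
Search a = 0, 1, 2, … for 130 - a² a perfect square: first hit at a = 3: 130 - 9 = 121 = 11².
130 = 3² + 11² = 9 + 121 ✓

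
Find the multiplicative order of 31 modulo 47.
46

47 is prime, so ord(31) divides φ(47) = 46.
Divisors of 46: 1, 2, 23, 46.
Repeated squaring: 31^1 ≡ 31, 31^2 ≡ 21, 31^4 ≡ 18, 31^8 ≡ 42, 31^16 ≡ 25, 31^32 ≡ 14 (mod 47).
Test 31^d mod 47 for each divisor d in increasing order:
31^1 ≡ 31
31^2 ≡ 21
31^23 = 31^16·31^4·31^2·31^1 ≡ 46
31^46 = 31^32·31^8·31^4·31^2 ≡ 1  ← first divisor giving 1
The order is 46.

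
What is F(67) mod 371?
191

Matrix identity: Q^n = [[F_(n+1), F_n], [F_n, F_(n-1)]] with Q = [[1,1],[1,0]].
n = 67 = 1000011₂. Square-and-multiply, entries mod 371:
Q^1 = [[1,1],[1,0]]
Q^2 = (Q^1)² = [[2,1],[1,1]]
Q^4 = (Q^2)² = [[5,3],[3,2]]
Q^8 = (Q^4)² = [[34,21],[21,13]]
Q^16 = (Q^8)² = [[113,245],[245,239]]
Q^33 = (Q^16)²·Q = [[246,78],[78,168]]
Q^67 = (Q^33)²·Q = [[206,191],[191,15]]
F_67 mod 371 = Q^67[0][1] = 191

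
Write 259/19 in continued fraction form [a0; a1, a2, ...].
[13; 1, 1, 1, 2, 2]

Euclidean algorithm steps:
259 = 13 × 19 + 12
19 = 1 × 12 + 7
12 = 1 × 7 + 5
7 = 1 × 5 + 2
5 = 2 × 2 + 1
2 = 2 × 1 + 0
Continued fraction: [13; 1, 1, 1, 2, 2]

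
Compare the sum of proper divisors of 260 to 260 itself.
abundant

Proper divisors of 260: sum = 1 + 2 + 4 + 5 + 10 + 13 + 20 + 26 + 52 + 65 + 130 = 328
Since 328 > 260, 260 is abundant.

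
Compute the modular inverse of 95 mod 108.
83

gcd(95, 108) = 1, so the inverse exists.
Extended Euclidean algorithm on (108, 95):
108 = 1 × 95 + 13  ⟹  13 = (1)·108 + (-1)·95
95 = 7 × 13 + 4  ⟹  4 = (-7)·108 + (8)·95
13 = 3 × 4 + 1  ⟹  1 = (22)·108 + (-25)·95
So (-25)·95 ≡ 1 (mod 108), i.e. 95^(-1) ≡ -25 ≡ 83 (mod 108).
Check: 95 × 83 = 7885 ≡ 1 (mod 108)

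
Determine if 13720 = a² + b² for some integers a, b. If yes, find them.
Not possible

Factorization: 13720 = 2^3 × 5 × 7^3
By Fermat: n is sum of two squares iff every prime p ≡ 3 (mod 4) appears to even power.
Prime(s) ≡ 3 (mod 4) with odd exponent: [(7, 3)]
Therefore 13720 cannot be expressed as a² + b².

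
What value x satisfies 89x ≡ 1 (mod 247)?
136

gcd(89, 247) = 1, so the inverse exists.
Extended Euclidean algorithm on (247, 89):
247 = 2 × 89 + 69  ⟹  69 = (1)·247 + (-2)·89
89 = 1 × 69 + 20  ⟹  20 = (-1)·247 + (3)·89
69 = 3 × 20 + 9  ⟹  9 = (4)·247 + (-11)·89
20 = 2 × 9 + 2  ⟹  2 = (-9)·247 + (25)·89
9 = 4 × 2 + 1  ⟹  1 = (40)·247 + (-111)·89
So (-111)·89 ≡ 1 (mod 247), i.e. 89^(-1) ≡ -111 ≡ 136 (mod 247).
Check: 89 × 136 = 12104 ≡ 1 (mod 247)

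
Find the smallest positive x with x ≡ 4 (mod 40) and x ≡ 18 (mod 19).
284

Using Chinese Remainder Theorem:
M = 40 × 19 = 760
M1 = 19, M2 = 40
y1 = 19^(-1) mod 40 = 19
y2 = 40^(-1) mod 19 = 10
x = (4×19×19 + 18×40×10) mod 760 = 284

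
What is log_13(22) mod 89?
12

Baby-step giant-step with step n = ⌈√89⌉ = 10.
Baby steps 13^j mod 89 (j:value) for j=0..9: 0:1, 1:13, 2:80, 3:61, 4:81, 5:74, 6:72, 7:46, 8:64, 9:31.
Giant-step multiplier: 13^(-10) ≡ 13^(88-10) = 13^78 ≡ 36 (mod 89).
Giant steps γ_i = 22·36^i mod 89: γ_0=22, γ_1=80 (in table at j=2).
x = i·n + j = 1·10 + 2 = 12.
Check: 13^12 ≡ 22 (mod 89).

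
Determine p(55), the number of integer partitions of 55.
451276

p(n) counts ways to write n as a sum of positive integers (order ignored).
Euler's pentagonal recurrence: p(k) = p(k-1) + p(k-2) - p(k-5) - p(k-7) + p(k-12) + p(k-15) - ... (offsets j(3j∓1)/2, signs ++--, p(0)=1, p(<0)=0).
DP table for k = 0..54: p(0)=1, p(1)=1, p(2)=2, p(3)=3, p(4)=5, p(5)=7, p(6)=11, p(7)=15, p(8)=22, p(9)=30, p(10)=42, p(11)=56, p(12)=77, p(13)=101, p(14)=135, p(15)=176, p(16)=231, p(17)=297, p(18)=385, p(19)=490, p(20)=627, p(21)=792, p(22)=1002, p(23)=1255, p(24)=1575, p(25)=1958, p(26)=2436, p(27)=3010, p(28)=3718, p(29)=4565, p(30)=5604, p(31)=6842, p(32)=8349, p(33)=10143, p(34)=12310, p(35)=14883, p(36)=17977, p(37)=21637, p(38)=26015, p(39)=31185, p(40)=37338, p(41)=44583, p(42)=53174, p(43)=63261, p(44)=75175, p(45)=89134, p(46)=105558, p(47)=124754, p(48)=147273, p(49)=173525, p(50)=204226, p(51)=239943, p(52)=281589, p(53)=329931, p(54)=386155.
Final step: p(55) = p(54) + p(53) - p(50) - p(48) + p(43) + p(40) - p(33) - p(29) + p(20) + p(15) - p(4)
= 386155 + 329931 - 204226 - 147273 + 63261 + 37338 - 10143 - 4565 + 627 + 176 - 5
= 451276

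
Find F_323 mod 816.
137

Matrix identity: Q^n = [[F_(n+1), F_n], [F_n, F_(n-1)]] with Q = [[1,1],[1,0]].
n = 323 = 101000011₂. Square-and-multiply, entries mod 816:
Q^1 = [[1,1],[1,0]]
Q^2 = (Q^1)² = [[2,1],[1,1]]
Q^5 = (Q^2)²·Q = [[8,5],[5,3]]
Q^10 = (Q^5)² = [[89,55],[55,34]]
Q^20 = (Q^10)² = [[338,237],[237,101]]
Q^40 = (Q^20)² = [[685,411],[411,274]]
Q^80 = (Q^40)² = [[34,21],[21,13]]
Q^161 = (Q^80)²·Q = [[136,781],[781,171]]
Q^323 = (Q^161)²·Q = [[0,137],[137,679]]
F_323 mod 816 = Q^323[0][1] = 137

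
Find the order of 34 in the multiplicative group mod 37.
9

37 is prime, so ord(34) divides φ(37) = 36.
Divisors of 36: 1, 2, 3, 4, 6, 9, 12, 18, 36.
Repeated squaring: 34^1 ≡ 34, 34^2 ≡ 9, 34^4 ≡ 7, 34^8 ≡ 12, 34^16 ≡ 33, 34^32 ≡ 16 (mod 37).
Test 34^d mod 37 for each divisor d in increasing order:
34^1 ≡ 34
34^2 ≡ 9
34^3 = 34^2·34^1 ≡ 10
34^4 ≡ 7
34^6 = 34^4·34^2 ≡ 26
34^9 = 34^8·34^1 ≡ 1  ← first divisor giving 1
The order is 9.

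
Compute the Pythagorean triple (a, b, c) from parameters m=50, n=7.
(2451, 700, 2549)

Euclid's formula: a = m² - n², b = 2mn, c = m² + n²
m = 50, n = 7
a = 50² - 7² = 2500 - 49 = 2451
b = 2 × 50 × 7 = 700
c = 50² + 7² = 2500 + 49 = 2549
Verification: 2451² + 700² = 6007401 + 490000 = 6497401 = 2549² ✓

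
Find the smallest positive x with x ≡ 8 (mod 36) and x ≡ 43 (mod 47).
1124

Using Chinese Remainder Theorem:
M = 36 × 47 = 1692
M1 = 47, M2 = 36
y1 = 47^(-1) mod 36 = 23
y2 = 36^(-1) mod 47 = 17
x = (8×47×23 + 43×36×17) mod 1692 = 1124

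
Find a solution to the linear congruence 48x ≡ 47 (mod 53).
x ≡ 33 (mod 53)

gcd(48, 53) = 1, which divides 47, so solutions exist.
Find 48^(-1) mod 53 by the extended Euclidean algorithm:
53 = 1 × 48 + 5  ⟹  5 = (1)·53 + (-1)·48
48 = 9 × 5 + 3  ⟹  3 = (-9)·53 + (10)·48
5 = 1 × 3 + 2  ⟹  2 = (10)·53 + (-11)·48
3 = 1 × 2 + 1  ⟹  1 = (-19)·53 + (21)·48
So (21)·48 ≡ 1 (mod 53), i.e. 48^(-1) ≡ 21 (mod 53).
x ≡ 21 × 47 = 987 ≡ 33 (mod 53).
Check: 48 × 33 = 1584 ≡ 47 (mod 53).
Unique solution: x ≡ 33 (mod 53)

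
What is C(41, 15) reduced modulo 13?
3

Using Lucas' theorem:
Write n=41 and k=15 in base 13:
n in base 13: [3, 2]
k in base 13: [1, 2]
C(41,15) mod 13 = ∏ C(n_i, k_i) mod 13
Digit binomials (mod 13): C(3,1) = 3; C(2,2) = 1
Product: 3 × 1 = 3 ≡ 3 (mod 13)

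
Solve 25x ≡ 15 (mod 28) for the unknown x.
x ≡ 23 (mod 28)

gcd(25, 28) = 1, which divides 15, so solutions exist.
Find 25^(-1) mod 28 by the extended Euclidean algorithm:
28 = 1 × 25 + 3  ⟹  3 = (1)·28 + (-1)·25
25 = 8 × 3 + 1  ⟹  1 = (-8)·28 + (9)·25
So (9)·25 ≡ 1 (mod 28), i.e. 25^(-1) ≡ 9 (mod 28).
x ≡ 9 × 15 = 135 ≡ 23 (mod 28).
Check: 25 × 23 = 575 ≡ 15 (mod 28).
Unique solution: x ≡ 23 (mod 28)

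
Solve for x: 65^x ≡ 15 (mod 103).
76

Baby-step giant-step with step n = ⌈√103⌉ = 11.
Baby steps 65^j mod 103 (j:value) for j=0..10: 0:1, 1:65, 2:2, 3:27, 4:4, 5:54, 6:8, 7:5, 8:16, 9:10, 10:32.
Giant-step multiplier: 65^(-11) ≡ 65^(102-11) = 65^91 ≡ 67 (mod 103).
Giant steps γ_i = 15·67^i mod 103: γ_0=15, γ_1=78, γ_2=76, γ_3=45, γ_4=28, γ_5=22, γ_6=32 (in table at j=10).
x = i·n + j = 6·11 + 10 = 76.
Check: 65^76 ≡ 15 (mod 103).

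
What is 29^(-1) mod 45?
14

gcd(29, 45) = 1, so the inverse exists.
Extended Euclidean algorithm on (45, 29):
45 = 1 × 29 + 16  ⟹  16 = (1)·45 + (-1)·29
29 = 1 × 16 + 13  ⟹  13 = (-1)·45 + (2)·29
16 = 1 × 13 + 3  ⟹  3 = (2)·45 + (-3)·29
13 = 4 × 3 + 1  ⟹  1 = (-9)·45 + (14)·29
So (14)·29 ≡ 1 (mod 45), i.e. 29^(-1) ≡ 14 (mod 45).
Check: 29 × 14 = 406 ≡ 1 (mod 45)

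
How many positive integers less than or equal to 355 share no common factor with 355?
280

355 = 5 × 71
φ(n) = n × ∏(1 - 1/p) for each prime p dividing n
φ(355) = 355 × (1 - 1/5) × (1 - 1/71) = 280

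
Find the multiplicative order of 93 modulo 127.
126

127 is prime, so ord(93) divides φ(127) = 126.
Divisors of 126: 1, 2, 3, 6, 7, 9, 14, 18, 21, 42, 63, 126.
Repeated squaring: 93^1 ≡ 93, 93^2 ≡ 13, 93^4 ≡ 42, 93^8 ≡ 113, 93^16 ≡ 69, 93^32 ≡ 62, 93^64 ≡ 34 (mod 127).
Test 93^d mod 127 for each divisor d in increasing order:
93^1 ≡ 93
93^2 ≡ 13
93^3 = 93^2·93^1 ≡ 66
93^6 = 93^4·93^2 ≡ 38
93^7 = 93^4·93^2·93^1 ≡ 105
93^9 = 93^8·93^1 ≡ 95
93^14 = 93^8·93^4·93^2 ≡ 103
93^18 = 93^16·93^2 ≡ 8
93^21 = 93^16·93^4·93^1 ≡ 20
93^42 = 93^32·93^8·93^2 ≡ 19
93^63 = 93^32·93^16·93^8·93^4·93^2·93^1 ≡ 126
93^126 = 93^64·93^32·93^16·93^8·93^4·93^2 ≡ 1  ← first divisor giving 1
The order is 126.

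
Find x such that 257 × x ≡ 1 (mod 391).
213

gcd(257, 391) = 1, so the inverse exists.
Extended Euclidean algorithm on (391, 257):
391 = 1 × 257 + 134  ⟹  134 = (1)·391 + (-1)·257
257 = 1 × 134 + 123  ⟹  123 = (-1)·391 + (2)·257
134 = 1 × 123 + 11  ⟹  11 = (2)·391 + (-3)·257
123 = 11 × 11 + 2  ⟹  2 = (-23)·391 + (35)·257
11 = 5 × 2 + 1  ⟹  1 = (117)·391 + (-178)·257
So (-178)·257 ≡ 1 (mod 391), i.e. 257^(-1) ≡ -178 ≡ 213 (mod 391).
Check: 257 × 213 = 54741 ≡ 1 (mod 391)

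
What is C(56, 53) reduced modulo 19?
18

Using Lucas' theorem:
Write n=56 and k=53 in base 19:
n in base 19: [2, 18]
k in base 19: [2, 15]
C(56,53) mod 19 = ∏ C(n_i, k_i) mod 19
Digit binomials (mod 19): C(2,2) = 1; C(18,15) = 816 ≡ 18
Product: 1 × 18 = 18 ≡ 18 (mod 19)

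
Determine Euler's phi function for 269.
268

269 = 269
φ(n) = n × ∏(1 - 1/p) for each prime p dividing n
φ(269) = 269 × (1 - 1/269) = 268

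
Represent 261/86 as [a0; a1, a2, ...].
[3; 28, 1, 2]

Euclidean algorithm steps:
261 = 3 × 86 + 3
86 = 28 × 3 + 2
3 = 1 × 2 + 1
2 = 2 × 1 + 0
Continued fraction: [3; 28, 1, 2]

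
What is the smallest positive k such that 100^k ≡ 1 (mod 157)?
39

157 is prime, so ord(100) divides φ(157) = 156.
Divisors of 156: 1, 2, 3, 4, 6, 12, 13, 26, 39, 52, 78, 156.
Repeated squaring: 100^1 ≡ 100, 100^2 ≡ 109, 100^4 ≡ 106, 100^8 ≡ 89, 100^16 ≡ 71, 100^32 ≡ 17, 100^64 ≡ 132, 100^128 ≡ 154 (mod 157).
Test 100^d mod 157 for each divisor d in increasing order:
100^1 ≡ 100
100^2 ≡ 109
100^3 = 100^2·100^1 ≡ 67
100^4 ≡ 106
100^6 = 100^4·100^2 ≡ 93
100^12 = 100^8·100^4 ≡ 14
100^13 = 100^8·100^4·100^1 ≡ 144
100^26 = 100^16·100^8·100^2 ≡ 12
100^39 = 100^32·100^4·100^2·100^1 ≡ 1  ← first divisor giving 1
The order is 39.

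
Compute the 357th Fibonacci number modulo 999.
56

Matrix identity: Q^n = [[F_(n+1), F_n], [F_n, F_(n-1)]] with Q = [[1,1],[1,0]].
n = 357 = 101100101₂. Square-and-multiply, entries mod 999:
Q^1 = [[1,1],[1,0]]
Q^2 = (Q^1)² = [[2,1],[1,1]]
Q^5 = (Q^2)²·Q = [[8,5],[5,3]]
Q^11 = (Q^5)²·Q = [[144,89],[89,55]]
Q^22 = (Q^11)² = [[685,728],[728,956]]
Q^44 = (Q^22)² = [[209,843],[843,365]]
Q^89 = (Q^44)²·Q = [[451,85],[85,366]]
Q^178 = (Q^89)² = [[836,514],[514,322]]
Q^357 = (Q^178)²·Q = [[863,56],[56,807]]
F_357 mod 999 = Q^357[0][1] = 56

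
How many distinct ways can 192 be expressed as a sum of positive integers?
1987276856363

p(n) counts ways to write n as a sum of positive integers (order ignored).
Euler's pentagonal recurrence: p(k) = p(k-1) + p(k-2) - p(k-5) - p(k-7) + p(k-12) + p(k-15) - ... (offsets j(3j∓1)/2, signs ++--, p(0)=1, p(<0)=0).
DP table for k = 0..191: p(0)=1, p(1)=1, p(2)=2, p(3)=3, p(4)=5, p(5)=7, p(6)=11, p(7)=15, p(8)=22, p(9)=30, p(10)=42, p(11)=56, p(12)=77, p(13)=101, p(14)=135, p(15)=176, p(16)=231, p(17)=297, p(18)=385, p(19)=490, p(20)=627, p(21)=792, p(22)=1002, p(23)=1255, p(24)=1575, p(25)=1958, p(26)=2436, p(27)=3010, p(28)=3718, p(29)=4565, p(30)=5604, p(31)=6842, p(32)=8349, p(33)=10143, p(34)=12310, p(35)=14883, p(36)=17977, p(37)=21637, p(38)=26015, p(39)=31185, p(40)=37338, p(41)=44583, p(42)=53174, p(43)=63261, p(44)=75175, p(45)=89134, p(46)=105558, p(47)=124754, p(48)=147273, p(49)=173525, p(50)=204226, p(51)=239943, p(52)=281589, p(53)=329931, p(54)=386155, p(55)=451276, p(56)=526823, p(57)=614154, p(58)=715220, p(59)=831820, p(60)=966467, p(61)=1121505, p(62)=1300156, p(63)=1505499, p(64)=1741630, p(65)=2012558, p(66)=2323520, p(67)=2679689, p(68)=3087735, p(69)=3554345, p(70)=4087968, p(71)=4697205, p(72)=5392783, p(73)=6185689, p(74)=7089500, p(75)=8118264, p(76)=9289091, p(77)=10619863, p(78)=12132164, p(79)=13848650, p(80)=15796476, p(81)=18004327, p(82)=20506255, p(83)=23338469, p(84)=26543660, p(85)=30167357, p(86)=34262962, p(87)=38887673, p(88)=44108109, p(89)=49995925, p(90)=56634173, p(91)=64112359, p(92)=72533807, p(93)=82010177, p(94)=92669720, p(95)=104651419, p(96)=118114304, p(97)=133230930, p(98)=150198136, p(99)=169229875, p(100)=190569292, p(101)=214481126, p(102)=241265379, p(103)=271248950, p(104)=304801365, p(105)=342325709, p(106)=384276336, p(107)=431149389, p(108)=483502844, p(109)=541946240, p(110)=607163746, p(111)=679903203, p(112)=761002156, p(113)=851376628, p(114)=952050665, p(115)=1064144451, p(116)=1188908248, p(117)=1327710076, p(118)=1482074143, p(119)=1653668665, p(120)=1844349560, p(121)=2056148051, p(122)=2291320912, p(123)=2552338241, p(124)=2841940500, p(125)=3163127352, p(126)=3519222692, p(127)=3913864295, p(128)=4351078600, p(129)=4835271870, p(130)=5371315400, p(131)=5964539504, p(132)=6620830889, p(133)=7346629512, p(134)=8149040695, p(135)=9035836076, p(136)=10015581680, p(137)=11097645016, p(138)=12292341831, p(139)=13610949895, p(140)=15065878135, p(141)=16670689208, p(142)=18440293320, p(143)=20390982757, p(144)=22540654445, p(145)=24908858009, p(146)=27517052599, p(147)=30388671978, p(148)=33549419497, p(149)=37027355200, p(150)=40853235313, p(151)=45060624582, p(152)=49686288421, p(153)=54770336324, p(154)=60356673280, p(155)=66493182097, p(156)=73232243759, p(157)=80630964769, p(158)=88751778802, p(159)=97662728555, p(160)=107438159466, p(161)=118159068427, p(162)=129913904637, p(163)=142798995930, p(164)=156919475295, p(165)=172389800255, p(166)=189334822579, p(167)=207890420102, p(168)=228204732751, p(169)=250438925115, p(170)=274768617130, p(171)=301384802048, p(172)=330495499613, p(173)=362326859895, p(174)=397125074750, p(175)=435157697830, p(176)=476715857290, p(177)=522115831195, p(178)=571701605655, p(179)=625846753120, p(180)=684957390936, p(181)=749474411781, p(182)=819876908323, p(183)=896684817527, p(184)=980462880430, p(185)=1071823774337, p(186)=1171432692373, p(187)=1280011042268, p(188)=1398341745571, p(189)=1527273599625, p(190)=1667727404093, p(191)=1820701100652.
Final step: p(192) = p(191) + p(190) - p(187) - p(185) + p(180) + p(177) - p(170) - p(166) + p(157) + p(152) - p(141) - p(135) + p(122) + p(115) - p(100) - p(92) + p(75) + p(66) - p(47) - p(37) + p(16) + p(5)
= 1820701100652 + 1667727404093 - 1280011042268 - 1071823774337 + 684957390936 + 522115831195 - 274768617130 - 189334822579 + 80630964769 + 49686288421 - 16670689208 - 9035836076 + 2291320912 + 1064144451 - 190569292 - 72533807 + 8118264 + 2323520 - 124754 - 21637 + 231 + 7
= 1987276856363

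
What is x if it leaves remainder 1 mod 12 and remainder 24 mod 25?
49

Using Chinese Remainder Theorem:
M = 12 × 25 = 300
M1 = 25, M2 = 12
y1 = 25^(-1) mod 12 = 1
y2 = 12^(-1) mod 25 = 23
x = (1×25×1 + 24×12×23) mod 300 = 49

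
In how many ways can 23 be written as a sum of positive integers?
1255

p(n) counts ways to write n as a sum of positive integers (order ignored).
Euler's pentagonal recurrence: p(k) = p(k-1) + p(k-2) - p(k-5) - p(k-7) + p(k-12) + p(k-15) - ... (offsets j(3j∓1)/2, signs ++--, p(0)=1, p(<0)=0).
DP table for k = 0..22: p(0)=1, p(1)=1, p(2)=2, p(3)=3, p(4)=5, p(5)=7, p(6)=11, p(7)=15, p(8)=22, p(9)=30, p(10)=42, p(11)=56, p(12)=77, p(13)=101, p(14)=135, p(15)=176, p(16)=231, p(17)=297, p(18)=385, p(19)=490, p(20)=627, p(21)=792, p(22)=1002.
Final step: p(23) = p(22) + p(21) - p(18) - p(16) + p(11) + p(8) - p(1)
= 1002 + 792 - 385 - 231 + 56 + 22 - 1
= 1255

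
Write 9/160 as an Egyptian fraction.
1/18 + 1/1440

Greedy algorithm:
9/160: ceiling(160/9) = 18, use 1/18
1/1440: ceiling(1440/1) = 1440, use 1/1440
Result: 9/160 = 1/18 + 1/1440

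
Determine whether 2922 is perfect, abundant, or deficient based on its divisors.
abundant

Proper divisors of 2922: sum = 1 + 2 + 3 + 6 + 487 + 974 + 1461 = 2934
Since 2934 > 2922, 2922 is abundant.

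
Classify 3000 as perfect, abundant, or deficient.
abundant

Proper divisors of 3000: sum = 1 + 2 + 3 + 4 + 5 + 6 + 8 + 10 + ... + 600 + 750 + 1000 + 1500 (31 divisors) = 6360
Since 6360 > 3000, 3000 is abundant.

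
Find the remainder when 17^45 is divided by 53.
9

Repeated squaring. Binary of 45 = 101101.
17^1 ≡ 17 (mod 53); 17^2 ≡ 24 (mod 53); 17^4 ≡ 46 (mod 53); 17^8 ≡ 49 (mod 53); 17^16 ≡ 16 (mod 53); 17^32 ≡ 44 (mod 53)
17^45 = 17^1 × 17^4 × 17^8 × 17^32 ≡ 9 (mod 53)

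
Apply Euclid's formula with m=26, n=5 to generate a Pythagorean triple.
(651, 260, 701)

Euclid's formula: a = m² - n², b = 2mn, c = m² + n²
m = 26, n = 5
a = 26² - 5² = 676 - 25 = 651
b = 2 × 26 × 5 = 260
c = 26² + 5² = 676 + 25 = 701
Verification: 651² + 260² = 423801 + 67600 = 491401 = 701² ✓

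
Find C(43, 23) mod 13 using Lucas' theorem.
0

Using Lucas' theorem:
Write n=43 and k=23 in base 13:
n in base 13: [3, 4]
k in base 13: [1, 10]
C(43,23) mod 13 = ∏ C(n_i, k_i) mod 13
Digit binomials (mod 13): C(3,1) = 3; C(4,10) = 0 (k_i > n_i)
Product: 3 × 0 = 0 ≡ 0 (mod 13)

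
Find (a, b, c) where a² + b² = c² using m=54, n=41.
(1235, 4428, 4597)

Euclid's formula: a = m² - n², b = 2mn, c = m² + n²
m = 54, n = 41
a = 54² - 41² = 2916 - 1681 = 1235
b = 2 × 54 × 41 = 4428
c = 54² + 41² = 2916 + 1681 = 4597
Verification: 1235² + 4428² = 1525225 + 19607184 = 21132409 = 4597² ✓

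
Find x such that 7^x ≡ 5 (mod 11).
2

Baby-step giant-step with step n = ⌈√11⌉ = 4.
Baby steps 7^j mod 11 (j:value) for j=0..3: 0:1, 1:7, 2:5, 3:2.
h = 5 is already in the table at j=2, so x = 2.
Check: 7^2 ≡ 5 (mod 11).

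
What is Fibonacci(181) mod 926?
259

Matrix identity: Q^n = [[F_(n+1), F_n], [F_n, F_(n-1)]] with Q = [[1,1],[1,0]].
n = 181 = 10110101₂. Square-and-multiply, entries mod 926:
Q^1 = [[1,1],[1,0]]
Q^2 = (Q^1)² = [[2,1],[1,1]]
Q^5 = (Q^2)²·Q = [[8,5],[5,3]]
Q^11 = (Q^5)²·Q = [[144,89],[89,55]]
Q^22 = (Q^11)² = [[877,117],[117,760]]
Q^45 = (Q^22)²·Q = [[195,348],[348,773]]
Q^90 = (Q^45)² = [[783,726],[726,57]]
Q^181 = (Q^90)²·Q = [[791,259],[259,532]]
F_181 mod 926 = Q^181[0][1] = 259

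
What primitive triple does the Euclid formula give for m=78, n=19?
(5723, 2964, 6445)

Euclid's formula: a = m² - n², b = 2mn, c = m² + n²
m = 78, n = 19
a = 78² - 19² = 6084 - 361 = 5723
b = 2 × 78 × 19 = 2964
c = 78² + 19² = 6084 + 361 = 6445
Verification: 5723² + 2964² = 32752729 + 8785296 = 41538025 = 6445² ✓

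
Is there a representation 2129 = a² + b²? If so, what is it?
23² + 40² (a=23, b=40)

Factorization: 2129 = 2129
By Fermat: n is sum of two squares iff every prime p ≡ 3 (mod 4) appears to even power.
All primes ≡ 3 (mod 4) appear to even power.
Search a = 0, 1, 2, … for 2129 - a² a perfect square: first hit at a = 23: 2129 - 529 = 1600 = 40².
2129 = 23² + 40² = 529 + 1600 ✓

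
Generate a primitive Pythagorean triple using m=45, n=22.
(1541, 1980, 2509)

Euclid's formula: a = m² - n², b = 2mn, c = m² + n²
m = 45, n = 22
a = 45² - 22² = 2025 - 484 = 1541
b = 2 × 45 × 22 = 1980
c = 45² + 22² = 2025 + 484 = 2509
Verification: 1541² + 1980² = 2374681 + 3920400 = 6295081 = 2509² ✓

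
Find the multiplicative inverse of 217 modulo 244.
9

gcd(217, 244) = 1, so the inverse exists.
Extended Euclidean algorithm on (244, 217):
244 = 1 × 217 + 27  ⟹  27 = (1)·244 + (-1)·217
217 = 8 × 27 + 1  ⟹  1 = (-8)·244 + (9)·217
So (9)·217 ≡ 1 (mod 244), i.e. 217^(-1) ≡ 9 (mod 244).
Check: 217 × 9 = 1953 ≡ 1 (mod 244)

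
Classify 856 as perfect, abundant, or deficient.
deficient

Proper divisors of 856: sum = 1 + 2 + 4 + 8 + 107 + 214 + 428 = 764
Since 764 < 856, 856 is deficient.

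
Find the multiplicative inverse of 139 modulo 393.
82

gcd(139, 393) = 1, so the inverse exists.
Extended Euclidean algorithm on (393, 139):
393 = 2 × 139 + 115  ⟹  115 = (1)·393 + (-2)·139
139 = 1 × 115 + 24  ⟹  24 = (-1)·393 + (3)·139
115 = 4 × 24 + 19  ⟹  19 = (5)·393 + (-14)·139
24 = 1 × 19 + 5  ⟹  5 = (-6)·393 + (17)·139
19 = 3 × 5 + 4  ⟹  4 = (23)·393 + (-65)·139
5 = 1 × 4 + 1  ⟹  1 = (-29)·393 + (82)·139
So (82)·139 ≡ 1 (mod 393), i.e. 139^(-1) ≡ 82 (mod 393).
Check: 139 × 82 = 11398 ≡ 1 (mod 393)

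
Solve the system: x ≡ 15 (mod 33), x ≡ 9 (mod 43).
1170

Using Chinese Remainder Theorem:
M = 33 × 43 = 1419
M1 = 43, M2 = 33
y1 = 43^(-1) mod 33 = 10
y2 = 33^(-1) mod 43 = 30
x = (15×43×10 + 9×33×30) mod 1419 = 1170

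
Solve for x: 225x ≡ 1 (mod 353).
91

gcd(225, 353) = 1, so the inverse exists.
Extended Euclidean algorithm on (353, 225):
353 = 1 × 225 + 128  ⟹  128 = (1)·353 + (-1)·225
225 = 1 × 128 + 97  ⟹  97 = (-1)·353 + (2)·225
128 = 1 × 97 + 31  ⟹  31 = (2)·353 + (-3)·225
97 = 3 × 31 + 4  ⟹  4 = (-7)·353 + (11)·225
31 = 7 × 4 + 3  ⟹  3 = (51)·353 + (-80)·225
4 = 1 × 3 + 1  ⟹  1 = (-58)·353 + (91)·225
So (91)·225 ≡ 1 (mod 353), i.e. 225^(-1) ≡ 91 (mod 353).
Check: 225 × 91 = 20475 ≡ 1 (mod 353)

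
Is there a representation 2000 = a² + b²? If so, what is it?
8² + 44² (a=8, b=44)

Factorization: 2000 = 2^4 × 5^3
By Fermat: n is sum of two squares iff every prime p ≡ 3 (mod 4) appears to even power.
All primes ≡ 3 (mod 4) appear to even power.
Search a = 0, 1, 2, … for 2000 - a² a perfect square: first hit at a = 8: 2000 - 64 = 1936 = 44².
2000 = 8² + 44² = 64 + 1936 ✓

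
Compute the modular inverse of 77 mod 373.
218

gcd(77, 373) = 1, so the inverse exists.
Extended Euclidean algorithm on (373, 77):
373 = 4 × 77 + 65  ⟹  65 = (1)·373 + (-4)·77
77 = 1 × 65 + 12  ⟹  12 = (-1)·373 + (5)·77
65 = 5 × 12 + 5  ⟹  5 = (6)·373 + (-29)·77
12 = 2 × 5 + 2  ⟹  2 = (-13)·373 + (63)·77
5 = 2 × 2 + 1  ⟹  1 = (32)·373 + (-155)·77
So (-155)·77 ≡ 1 (mod 373), i.e. 77^(-1) ≡ -155 ≡ 218 (mod 373).
Check: 77 × 218 = 16786 ≡ 1 (mod 373)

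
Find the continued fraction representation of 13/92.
[0; 7, 13]

Euclidean algorithm steps:
13 = 0 × 92 + 13
92 = 7 × 13 + 1
13 = 13 × 1 + 0
Continued fraction: [0; 7, 13]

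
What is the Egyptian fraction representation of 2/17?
1/9 + 1/153

Greedy algorithm:
2/17: ceiling(17/2) = 9, use 1/9
1/153: ceiling(153/1) = 153, use 1/153
Result: 2/17 = 1/9 + 1/153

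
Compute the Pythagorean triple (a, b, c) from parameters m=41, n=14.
(1485, 1148, 1877)

Euclid's formula: a = m² - n², b = 2mn, c = m² + n²
m = 41, n = 14
a = 41² - 14² = 1681 - 196 = 1485
b = 2 × 41 × 14 = 1148
c = 41² + 14² = 1681 + 196 = 1877
Verification: 1485² + 1148² = 2205225 + 1317904 = 3523129 = 1877² ✓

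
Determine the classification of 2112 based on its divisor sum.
abundant

Proper divisors of 2112: sum = 1 + 2 + 3 + 4 + 6 + 8 + 11 + 12 + ... + 352 + 528 + 704 + 1056 (27 divisors) = 3984
Since 3984 > 2112, 2112 is abundant.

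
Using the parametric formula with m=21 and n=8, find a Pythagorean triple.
(377, 336, 505)

Euclid's formula: a = m² - n², b = 2mn, c = m² + n²
m = 21, n = 8
a = 21² - 8² = 441 - 64 = 377
b = 2 × 21 × 8 = 336
c = 21² + 8² = 441 + 64 = 505
Verification: 377² + 336² = 142129 + 112896 = 255025 = 505² ✓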